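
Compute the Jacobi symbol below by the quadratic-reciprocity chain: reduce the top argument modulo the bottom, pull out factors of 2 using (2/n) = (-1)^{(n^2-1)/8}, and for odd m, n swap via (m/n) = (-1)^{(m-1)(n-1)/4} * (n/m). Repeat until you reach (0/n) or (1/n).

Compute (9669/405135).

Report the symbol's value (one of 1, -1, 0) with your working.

0

flip (9669/405135) -> (405135/9669): both odd, 9669 mod 4 = 1, 405135 mod 4 = 3, so the flip contributes +1; sign now +1
(405135/9669): 405135 mod 9669 = 8706, so (405135/9669) = (8706/9669)
factor out 2^1: 8706 = 2^1·4353; with 9669 mod 8 = 5, (2/9669) = -1; sign now -1; continue with (4353/9669)
flip (4353/9669) -> (9669/4353): both odd, 4353 mod 4 = 1, 9669 mod 4 = 1, so the flip contributes +1; sign now -1
(9669/4353): 9669 mod 4353 = 963, so (9669/4353) = (963/4353)
flip (963/4353) -> (4353/963): both odd, 963 mod 4 = 3, 4353 mod 4 = 1, so the flip contributes +1; sign now -1
(4353/963): 4353 mod 963 = 501, so (4353/963) = (501/963)
flip (501/963) -> (963/501): both odd, 501 mod 4 = 1, 963 mod 4 = 3, so the flip contributes +1; sign now -1
(963/501): 963 mod 501 = 462, so (963/501) = (462/501)
factor out 2^1: 462 = 2^1·231; with 501 mod 8 = 5, (2/501) = -1; sign now +1; continue with (231/501)
flip (231/501) -> (501/231): both odd, 231 mod 4 = 3, 501 mod 4 = 1, so the flip contributes +1; sign now +1
(501/231): 501 mod 231 = 39, so (501/231) = (39/231)
flip (39/231) -> (231/39): both odd, 39 mod 4 = 3, 231 mod 4 = 3, so the flip contributes -1; sign now -1
(231/39): 231 mod 39 = 36, so (231/39) = (36/39)
factor out 2^2: 36 = 2^2·9; with 39 mod 8 = 7, (2/39) = +1; sign now -1; continue with (9/39)
flip (9/39) -> (39/9): both odd, 9 mod 4 = 1, 39 mod 4 = 3, so the flip contributes +1; sign now -1
(39/9): 39 mod 9 = 3, so (39/9) = (3/9)
flip (3/9) -> (9/3): both odd, 3 mod 4 = 3, 9 mod 4 = 1, so the flip contributes +1; sign now -1
(9/3): 9 mod 3 = 0, so (9/3) = (0/3)
reached (0/3); gcd(a, n) > 1, so (0/3) = 0 and the symbol is 0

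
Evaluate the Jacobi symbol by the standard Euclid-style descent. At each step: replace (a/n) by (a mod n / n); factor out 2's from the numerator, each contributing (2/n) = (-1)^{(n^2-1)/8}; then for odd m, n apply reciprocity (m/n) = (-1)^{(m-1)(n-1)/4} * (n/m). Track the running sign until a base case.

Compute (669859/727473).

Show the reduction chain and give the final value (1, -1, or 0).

-1

reciprocity: (669859/727473) = +1·(727473/669859) since 669859 mod 4 = 3, 727473 mod 4 = 1; sign now +1
(727473/669859) = (57614/669859)   [reduce mod 669859]
57614 = 2^1·28807; (2/669859) = -1 since 669859 mod 8 = 3, so (57614/669859) = (-1)^1·(28807/669859); sign now -1
reciprocity: (28807/669859) = -1·(669859/28807) since 28807 mod 4 = 3, 669859 mod 4 = 3; sign now +1
(669859/28807) = (7298/28807)   [reduce mod 28807]
7298 = 2^1·3649; (2/28807) = +1 since 28807 mod 8 = 7, so (7298/28807) = (+1)^1·(3649/28807); sign now +1
reciprocity: (3649/28807) = +1·(28807/3649) since 3649 mod 4 = 1, 28807 mod 4 = 3; sign now +1
(28807/3649) = (3264/3649)   [reduce mod 3649]
3264 = 2^6·51; (2/3649) = +1 since 3649 mod 8 = 1, so (3264/3649) = (+1)^6·(51/3649); sign now +1
reciprocity: (51/3649) = +1·(3649/51) since 51 mod 4 = 3, 3649 mod 4 = 1; sign now +1
(3649/51) = (28/51)   [reduce mod 51]
28 = 2^2·7; (2/51) = -1 since 51 mod 8 = 3, so (28/51) = (-1)^2·(7/51); sign now +1
reciprocity: (7/51) = -1·(51/7) since 7 mod 4 = 3, 51 mod 4 = 3; sign now -1
(51/7) = (2/7)   [reduce mod 7]
2 = 2^1·1; (2/7) = +1 since 7 mod 8 = 7, so (2/7) = (+1)^1·(1/7); sign now -1
(1/7) = 1; final value = sign = -1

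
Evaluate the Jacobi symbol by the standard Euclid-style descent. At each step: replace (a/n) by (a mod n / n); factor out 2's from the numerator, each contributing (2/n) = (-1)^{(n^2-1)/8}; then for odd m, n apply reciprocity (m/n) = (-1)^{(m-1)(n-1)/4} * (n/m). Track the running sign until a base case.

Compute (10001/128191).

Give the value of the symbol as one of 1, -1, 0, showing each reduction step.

-1

flip (10001/128191) -> (128191/10001): both odd, 10001 mod 4 = 1, 128191 mod 4 = 3, so the flip contributes +1; sign now +1
(128191/10001): 128191 mod 10001 = 8179, so (128191/10001) = (8179/10001)
flip (8179/10001) -> (10001/8179): both odd, 8179 mod 4 = 3, 10001 mod 4 = 1, so the flip contributes +1; sign now +1
(10001/8179): 10001 mod 8179 = 1822, so (10001/8179) = (1822/8179)
factor out 2^1: 1822 = 2^1·911; with 8179 mod 8 = 3, (2/8179) = -1; sign now -1; continue with (911/8179)
flip (911/8179) -> (8179/911): both odd, 911 mod 4 = 3, 8179 mod 4 = 3, so the flip contributes -1; sign now +1
(8179/911): 8179 mod 911 = 891, so (8179/911) = (891/911)
flip (891/911) -> (911/891): both odd, 891 mod 4 = 3, 911 mod 4 = 3, so the flip contributes -1; sign now -1
(911/891): 911 mod 891 = 20, so (911/891) = (20/891)
factor out 2^2: 20 = 2^2·5; with 891 mod 8 = 3, (2/891) = -1; sign now -1; continue with (5/891)
flip (5/891) -> (891/5): both odd, 5 mod 4 = 1, 891 mod 4 = 3, so the flip contributes +1; sign now -1
(891/5): 891 mod 5 = 1, so (891/5) = (1/5)
reached (1/5) = 1, so the symbol is -1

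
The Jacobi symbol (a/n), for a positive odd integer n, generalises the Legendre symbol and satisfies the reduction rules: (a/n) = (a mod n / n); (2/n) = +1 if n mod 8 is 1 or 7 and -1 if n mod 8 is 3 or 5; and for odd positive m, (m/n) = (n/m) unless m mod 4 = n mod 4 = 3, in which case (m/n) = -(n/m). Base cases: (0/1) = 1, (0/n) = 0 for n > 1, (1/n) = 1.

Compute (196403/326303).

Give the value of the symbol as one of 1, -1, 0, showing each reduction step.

reciprocity: (196403/326303) = -1·(326303/196403) since 196403 mod 4 = 3, 326303 mod 4 = 3; sign now -1
(326303/196403) = (129900/196403)   [reduce mod 196403]
129900 = 2^2·32475; (2/196403) = -1 since 196403 mod 8 = 3, so (129900/196403) = (-1)^2·(32475/196403); sign now -1
reciprocity: (32475/196403) = -1·(196403/32475) since 32475 mod 4 = 3, 196403 mod 4 = 3; sign now +1
(196403/32475) = (1553/32475)   [reduce mod 32475]
reciprocity: (1553/32475) = +1·(32475/1553) since 1553 mod 4 = 1, 32475 mod 4 = 3; sign now +1
(32475/1553) = (1415/1553)   [reduce mod 1553]
reciprocity: (1415/1553) = +1·(1553/1415) since 1415 mod 4 = 3, 1553 mod 4 = 1; sign now +1
(1553/1415) = (138/1415)   [reduce mod 1415]
138 = 2^1·69; (2/1415) = +1 since 1415 mod 8 = 7, so (138/1415) = (+1)^1·(69/1415); sign now +1
reciprocity: (69/1415) = +1·(1415/69) since 69 mod 4 = 1, 1415 mod 4 = 3; sign now +1
(1415/69) = (35/69)   [reduce mod 69]
reciprocity: (35/69) = +1·(69/35) since 35 mod 4 = 3, 69 mod 4 = 1; sign now +1
(69/35) = (34/35)   [reduce mod 35]
34 = 2^1·17; (2/35) = -1 since 35 mod 8 = 3, so (34/35) = (-1)^1·(17/35); sign now -1
reciprocity: (17/35) = +1·(35/17) since 17 mod 4 = 1, 35 mod 4 = 3; sign now -1
(35/17) = (1/17)   [reduce mod 17]
(1/17) = 1; final value = sign = -1

-1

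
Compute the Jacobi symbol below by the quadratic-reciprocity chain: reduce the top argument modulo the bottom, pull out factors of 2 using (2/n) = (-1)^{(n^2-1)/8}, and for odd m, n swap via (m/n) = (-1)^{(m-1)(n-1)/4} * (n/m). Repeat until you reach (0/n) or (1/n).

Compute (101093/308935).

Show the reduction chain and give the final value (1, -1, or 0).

reciprocity: (101093/308935) = +1·(308935/101093) since 101093 mod 4 = 1, 308935 mod 4 = 3; sign now +1
(308935/101093) = (5656/101093)   [reduce mod 101093]
5656 = 2^3·707; (2/101093) = -1 since 101093 mod 8 = 5, so (5656/101093) = (-1)^3·(707/101093); sign now -1
reciprocity: (707/101093) = +1·(101093/707) since 707 mod 4 = 3, 101093 mod 4 = 1; sign now -1
(101093/707) = (699/707)   [reduce mod 707]
reciprocity: (699/707) = -1·(707/699) since 699 mod 4 = 3, 707 mod 4 = 3; sign now +1
(707/699) = (8/699)   [reduce mod 699]
8 = 2^3·1; (2/699) = -1 since 699 mod 8 = 3, so (8/699) = (-1)^3·(1/699); sign now -1
(1/699) = 1; final value = sign = -1

-1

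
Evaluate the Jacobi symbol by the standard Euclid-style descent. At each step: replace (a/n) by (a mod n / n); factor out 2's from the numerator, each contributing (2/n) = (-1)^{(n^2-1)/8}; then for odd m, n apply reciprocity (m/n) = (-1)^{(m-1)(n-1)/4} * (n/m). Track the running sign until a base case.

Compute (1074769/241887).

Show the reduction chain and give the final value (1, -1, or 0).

(1074769/241887): 1074769 mod 241887 = 107221, so (1074769/241887) = (107221/241887)
flip (107221/241887) -> (241887/107221): both odd, 107221 mod 4 = 1, 241887 mod 4 = 3, so the flip contributes +1; sign now +1
(241887/107221): 241887 mod 107221 = 27445, so (241887/107221) = (27445/107221)
flip (27445/107221) -> (107221/27445): both odd, 27445 mod 4 = 1, 107221 mod 4 = 1, so the flip contributes +1; sign now +1
(107221/27445): 107221 mod 27445 = 24886, so (107221/27445) = (24886/27445)
factor out 2^1: 24886 = 2^1·12443; with 27445 mod 8 = 5, (2/27445) = -1; sign now -1; continue with (12443/27445)
flip (12443/27445) -> (27445/12443): both odd, 12443 mod 4 = 3, 27445 mod 4 = 1, so the flip contributes +1; sign now -1
(27445/12443): 27445 mod 12443 = 2559, so (27445/12443) = (2559/12443)
flip (2559/12443) -> (12443/2559): both odd, 2559 mod 4 = 3, 12443 mod 4 = 3, so the flip contributes -1; sign now +1
(12443/2559): 12443 mod 2559 = 2207, so (12443/2559) = (2207/2559)
flip (2207/2559) -> (2559/2207): both odd, 2207 mod 4 = 3, 2559 mod 4 = 3, so the flip contributes -1; sign now -1
(2559/2207): 2559 mod 2207 = 352, so (2559/2207) = (352/2207)
factor out 2^5: 352 = 2^5·11; with 2207 mod 8 = 7, (2/2207) = +1; sign now -1; continue with (11/2207)
flip (11/2207) -> (2207/11): both odd, 11 mod 4 = 3, 2207 mod 4 = 3, so the flip contributes -1; sign now +1
(2207/11): 2207 mod 11 = 7, so (2207/11) = (7/11)
flip (7/11) -> (11/7): both odd, 7 mod 4 = 3, 11 mod 4 = 3, so the flip contributes -1; sign now -1
(11/7): 11 mod 7 = 4, so (11/7) = (4/7)
factor out 2^2: 4 = 2^2·1; with 7 mod 8 = 7, (2/7) = +1; sign now -1; continue with (1/7)
reached (1/7) = 1, so the symbol is -1

-1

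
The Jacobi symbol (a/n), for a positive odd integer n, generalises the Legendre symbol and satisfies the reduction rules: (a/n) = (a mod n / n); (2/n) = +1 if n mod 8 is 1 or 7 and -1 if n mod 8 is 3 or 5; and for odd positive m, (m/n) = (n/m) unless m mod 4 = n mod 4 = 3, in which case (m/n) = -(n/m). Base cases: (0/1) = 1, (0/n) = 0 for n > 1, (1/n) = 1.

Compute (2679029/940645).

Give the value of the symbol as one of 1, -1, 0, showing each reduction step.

-1

(2679029/940645) = (797739/940645)   [reduce mod 940645]
reciprocity: (797739/940645) = +1·(940645/797739) since 797739 mod 4 = 3, 940645 mod 4 = 1; sign now +1
(940645/797739) = (142906/797739)   [reduce mod 797739]
142906 = 2^1·71453; (2/797739) = -1 since 797739 mod 8 = 3, so (142906/797739) = (-1)^1·(71453/797739); sign now -1
reciprocity: (71453/797739) = +1·(797739/71453) since 71453 mod 4 = 1, 797739 mod 4 = 3; sign now -1
(797739/71453) = (11756/71453)   [reduce mod 71453]
11756 = 2^2·2939; (2/71453) = -1 since 71453 mod 8 = 5, so (11756/71453) = (-1)^2·(2939/71453); sign now -1
reciprocity: (2939/71453) = +1·(71453/2939) since 2939 mod 4 = 3, 71453 mod 4 = 1; sign now -1
(71453/2939) = (917/2939)   [reduce mod 2939]
reciprocity: (917/2939) = +1·(2939/917) since 917 mod 4 = 1, 2939 mod 4 = 3; sign now -1
(2939/917) = (188/917)   [reduce mod 917]
188 = 2^2·47; (2/917) = -1 since 917 mod 8 = 5, so (188/917) = (-1)^2·(47/917); sign now -1
reciprocity: (47/917) = +1·(917/47) since 47 mod 4 = 3, 917 mod 4 = 1; sign now -1
(917/47) = (24/47)   [reduce mod 47]
24 = 2^3·3; (2/47) = +1 since 47 mod 8 = 7, so (24/47) = (+1)^3·(3/47); sign now -1
reciprocity: (3/47) = -1·(47/3) since 3 mod 4 = 3, 47 mod 4 = 3; sign now +1
(47/3) = (2/3)   [reduce mod 3]
2 = 2^1·1; (2/3) = -1 since 3 mod 8 = 3, so (2/3) = (-1)^1·(1/3); sign now -1
(1/3) = 1; final value = sign = -1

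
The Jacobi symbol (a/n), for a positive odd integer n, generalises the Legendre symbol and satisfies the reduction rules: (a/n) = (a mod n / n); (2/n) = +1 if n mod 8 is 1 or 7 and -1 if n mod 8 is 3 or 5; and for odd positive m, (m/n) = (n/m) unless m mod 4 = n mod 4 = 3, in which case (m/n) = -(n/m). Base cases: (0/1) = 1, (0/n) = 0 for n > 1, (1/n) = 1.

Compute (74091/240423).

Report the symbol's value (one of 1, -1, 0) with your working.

0

flip (74091/240423) -> (240423/74091): both odd, 74091 mod 4 = 3, 240423 mod 4 = 3, so the flip contributes -1; sign now -1
(240423/74091): 240423 mod 74091 = 18150, so (240423/74091) = (18150/74091)
factor out 2^1: 18150 = 2^1·9075; with 74091 mod 8 = 3, (2/74091) = -1; sign now +1; continue with (9075/74091)
flip (9075/74091) -> (74091/9075): both odd, 9075 mod 4 = 3, 74091 mod 4 = 3, so the flip contributes -1; sign now -1
(74091/9075): 74091 mod 9075 = 1491, so (74091/9075) = (1491/9075)
flip (1491/9075) -> (9075/1491): both odd, 1491 mod 4 = 3, 9075 mod 4 = 3, so the flip contributes -1; sign now +1
(9075/1491): 9075 mod 1491 = 129, so (9075/1491) = (129/1491)
flip (129/1491) -> (1491/129): both odd, 129 mod 4 = 1, 1491 mod 4 = 3, so the flip contributes +1; sign now +1
(1491/129): 1491 mod 129 = 72, so (1491/129) = (72/129)
factor out 2^3: 72 = 2^3·9; with 129 mod 8 = 1, (2/129) = +1; sign now +1; continue with (9/129)
flip (9/129) -> (129/9): both odd, 9 mod 4 = 1, 129 mod 4 = 1, so the flip contributes +1; sign now +1
(129/9): 129 mod 9 = 3, so (129/9) = (3/9)
flip (3/9) -> (9/3): both odd, 3 mod 4 = 3, 9 mod 4 = 1, so the flip contributes +1; sign now +1
(9/3): 9 mod 3 = 0, so (9/3) = (0/3)
reached (0/3); gcd(a, n) > 1, so (0/3) = 0 and the symbol is 0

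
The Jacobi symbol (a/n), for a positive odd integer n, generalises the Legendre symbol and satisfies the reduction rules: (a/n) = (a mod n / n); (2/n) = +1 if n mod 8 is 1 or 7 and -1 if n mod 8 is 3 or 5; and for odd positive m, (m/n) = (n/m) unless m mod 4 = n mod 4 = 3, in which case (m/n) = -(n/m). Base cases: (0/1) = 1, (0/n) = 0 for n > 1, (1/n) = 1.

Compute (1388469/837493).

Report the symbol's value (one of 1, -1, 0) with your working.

1

(1388469/837493) = (550976/837493)   [reduce mod 837493]
550976 = 2^6·8609; (2/837493) = -1 since 837493 mod 8 = 5, so (550976/837493) = (-1)^6·(8609/837493); sign now +1
reciprocity: (8609/837493) = +1·(837493/8609) since 8609 mod 4 = 1, 837493 mod 4 = 1; sign now +1
(837493/8609) = (2420/8609)   [reduce mod 8609]
2420 = 2^2·605; (2/8609) = +1 since 8609 mod 8 = 1, so (2420/8609) = (+1)^2·(605/8609); sign now +1
reciprocity: (605/8609) = +1·(8609/605) since 605 mod 4 = 1, 8609 mod 4 = 1; sign now +1
(8609/605) = (139/605)   [reduce mod 605]
reciprocity: (139/605) = +1·(605/139) since 139 mod 4 = 3, 605 mod 4 = 1; sign now +1
(605/139) = (49/139)   [reduce mod 139]
reciprocity: (49/139) = +1·(139/49) since 49 mod 4 = 1, 139 mod 4 = 3; sign now +1
(139/49) = (41/49)   [reduce mod 49]
reciprocity: (41/49) = +1·(49/41) since 41 mod 4 = 1, 49 mod 4 = 1; sign now +1
(49/41) = (8/41)   [reduce mod 41]
8 = 2^3·1; (2/41) = +1 since 41 mod 8 = 1, so (8/41) = (+1)^3·(1/41); sign now +1
(1/41) = 1; final value = sign = +1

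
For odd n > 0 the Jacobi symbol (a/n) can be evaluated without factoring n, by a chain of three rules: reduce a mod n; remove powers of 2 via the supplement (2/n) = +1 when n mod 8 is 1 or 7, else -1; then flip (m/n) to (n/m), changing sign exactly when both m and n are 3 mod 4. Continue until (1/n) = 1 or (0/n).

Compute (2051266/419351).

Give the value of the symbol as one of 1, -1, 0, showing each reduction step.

(2051266/419351): 2051266 mod 419351 = 373862, so (2051266/419351) = (373862/419351)
factor out 2^1: 373862 = 2^1·186931; with 419351 mod 8 = 7, (2/419351) = +1; sign now +1; continue with (186931/419351)
flip (186931/419351) -> (419351/186931): both odd, 186931 mod 4 = 3, 419351 mod 4 = 3, so the flip contributes -1; sign now -1
(419351/186931): 419351 mod 186931 = 45489, so (419351/186931) = (45489/186931)
flip (45489/186931) -> (186931/45489): both odd, 45489 mod 4 = 1, 186931 mod 4 = 3, so the flip contributes +1; sign now -1
(186931/45489): 186931 mod 45489 = 4975, so (186931/45489) = (4975/45489)
flip (4975/45489) -> (45489/4975): both odd, 4975 mod 4 = 3, 45489 mod 4 = 1, so the flip contributes +1; sign now -1
(45489/4975): 45489 mod 4975 = 714, so (45489/4975) = (714/4975)
factor out 2^1: 714 = 2^1·357; with 4975 mod 8 = 7, (2/4975) = +1; sign now -1; continue with (357/4975)
flip (357/4975) -> (4975/357): both odd, 357 mod 4 = 1, 4975 mod 4 = 3, so the flip contributes +1; sign now -1
(4975/357): 4975 mod 357 = 334, so (4975/357) = (334/357)
factor out 2^1: 334 = 2^1·167; with 357 mod 8 = 5, (2/357) = -1; sign now +1; continue with (167/357)
flip (167/357) -> (357/167): both odd, 167 mod 4 = 3, 357 mod 4 = 1, so the flip contributes +1; sign now +1
(357/167): 357 mod 167 = 23, so (357/167) = (23/167)
flip (23/167) -> (167/23): both odd, 23 mod 4 = 3, 167 mod 4 = 3, so the flip contributes -1; sign now -1
(167/23): 167 mod 23 = 6, so (167/23) = (6/23)
factor out 2^1: 6 = 2^1·3; with 23 mod 8 = 7, (2/23) = +1; sign now -1; continue with (3/23)
flip (3/23) -> (23/3): both odd, 3 mod 4 = 3, 23 mod 4 = 3, so the flip contributes -1; sign now +1
(23/3): 23 mod 3 = 2, so (23/3) = (2/3)
factor out 2^1: 2 = 2^1·1; with 3 mod 8 = 3, (2/3) = -1; sign now -1; continue with (1/3)
reached (1/3) = 1, so the symbol is -1

-1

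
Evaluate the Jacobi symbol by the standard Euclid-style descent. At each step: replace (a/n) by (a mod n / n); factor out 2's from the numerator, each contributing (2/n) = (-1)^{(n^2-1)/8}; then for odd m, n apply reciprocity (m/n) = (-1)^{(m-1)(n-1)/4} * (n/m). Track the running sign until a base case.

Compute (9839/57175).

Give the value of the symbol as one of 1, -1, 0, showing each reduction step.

-1

reciprocity: (9839/57175) = -1·(57175/9839) since 9839 mod 4 = 3, 57175 mod 4 = 3; sign now -1
(57175/9839) = (7980/9839)   [reduce mod 9839]
7980 = 2^2·1995; (2/9839) = +1 since 9839 mod 8 = 7, so (7980/9839) = (+1)^2·(1995/9839); sign now -1
reciprocity: (1995/9839) = -1·(9839/1995) since 1995 mod 4 = 3, 9839 mod 4 = 3; sign now +1
(9839/1995) = (1859/1995)   [reduce mod 1995]
reciprocity: (1859/1995) = -1·(1995/1859) since 1859 mod 4 = 3, 1995 mod 4 = 3; sign now -1
(1995/1859) = (136/1859)   [reduce mod 1859]
136 = 2^3·17; (2/1859) = -1 since 1859 mod 8 = 3, so (136/1859) = (-1)^3·(17/1859); sign now +1
reciprocity: (17/1859) = +1·(1859/17) since 17 mod 4 = 1, 1859 mod 4 = 3; sign now +1
(1859/17) = (6/17)   [reduce mod 17]
6 = 2^1·3; (2/17) = +1 since 17 mod 8 = 1, so (6/17) = (+1)^1·(3/17); sign now +1
reciprocity: (3/17) = +1·(17/3) since 3 mod 4 = 3, 17 mod 4 = 1; sign now +1
(17/3) = (2/3)   [reduce mod 3]
2 = 2^1·1; (2/3) = -1 since 3 mod 8 = 3, so (2/3) = (-1)^1·(1/3); sign now -1
(1/3) = 1; final value = sign = -1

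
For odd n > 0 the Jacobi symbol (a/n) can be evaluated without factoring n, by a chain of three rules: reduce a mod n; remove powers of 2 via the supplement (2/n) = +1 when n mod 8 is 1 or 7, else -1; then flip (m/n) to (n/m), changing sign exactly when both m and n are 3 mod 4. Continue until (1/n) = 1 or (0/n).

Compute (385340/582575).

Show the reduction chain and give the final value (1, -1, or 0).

385340 = 2^2·96335; (2/582575) = +1 since 582575 mod 8 = 7, so (385340/582575) = (+1)^2·(96335/582575); sign now +1
reciprocity: (96335/582575) = -1·(582575/96335) since 96335 mod 4 = 3, 582575 mod 4 = 3; sign now -1
(582575/96335) = (4565/96335)   [reduce mod 96335]
reciprocity: (4565/96335) = +1·(96335/4565) since 4565 mod 4 = 1, 96335 mod 4 = 3; sign now -1
(96335/4565) = (470/4565)   [reduce mod 4565]
470 = 2^1·235; (2/4565) = -1 since 4565 mod 8 = 5, so (470/4565) = (-1)^1·(235/4565); sign now +1
reciprocity: (235/4565) = +1·(4565/235) since 235 mod 4 = 3, 4565 mod 4 = 1; sign now +1
(4565/235) = (100/235)   [reduce mod 235]
100 = 2^2·25; (2/235) = -1 since 235 mod 8 = 3, so (100/235) = (-1)^2·(25/235); sign now +1
reciprocity: (25/235) = +1·(235/25) since 25 mod 4 = 1, 235 mod 4 = 3; sign now +1
(235/25) = (10/25)   [reduce mod 25]
10 = 2^1·5; (2/25) = +1 since 25 mod 8 = 1, so (10/25) = (+1)^1·(5/25); sign now +1
reciprocity: (5/25) = +1·(25/5) since 5 mod 4 = 1, 25 mod 4 = 1; sign now +1
(25/5) = (0/5)   [reduce mod 5]
(0/5) = 0   [gcd(a, n) > 1]; final value = 0

0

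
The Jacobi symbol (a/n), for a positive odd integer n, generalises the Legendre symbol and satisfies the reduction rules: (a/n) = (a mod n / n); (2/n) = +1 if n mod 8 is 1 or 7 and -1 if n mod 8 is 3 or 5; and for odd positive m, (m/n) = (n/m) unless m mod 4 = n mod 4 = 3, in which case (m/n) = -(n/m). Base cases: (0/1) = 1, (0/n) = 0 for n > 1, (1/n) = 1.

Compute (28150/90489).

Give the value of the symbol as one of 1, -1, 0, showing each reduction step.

28150 = 2^1·14075; (2/90489) = +1 since 90489 mod 8 = 1, so (28150/90489) = (+1)^1·(14075/90489); sign now +1
reciprocity: (14075/90489) = +1·(90489/14075) since 14075 mod 4 = 3, 90489 mod 4 = 1; sign now +1
(90489/14075) = (6039/14075)   [reduce mod 14075]
reciprocity: (6039/14075) = -1·(14075/6039) since 6039 mod 4 = 3, 14075 mod 4 = 3; sign now -1
(14075/6039) = (1997/6039)   [reduce mod 6039]
reciprocity: (1997/6039) = +1·(6039/1997) since 1997 mod 4 = 1, 6039 mod 4 = 3; sign now -1
(6039/1997) = (48/1997)   [reduce mod 1997]
48 = 2^4·3; (2/1997) = -1 since 1997 mod 8 = 5, so (48/1997) = (-1)^4·(3/1997); sign now -1
reciprocity: (3/1997) = +1·(1997/3) since 3 mod 4 = 3, 1997 mod 4 = 1; sign now -1
(1997/3) = (2/3)   [reduce mod 3]
2 = 2^1·1; (2/3) = -1 since 3 mod 8 = 3, so (2/3) = (-1)^1·(1/3); sign now +1
(1/3) = 1; final value = sign = +1

1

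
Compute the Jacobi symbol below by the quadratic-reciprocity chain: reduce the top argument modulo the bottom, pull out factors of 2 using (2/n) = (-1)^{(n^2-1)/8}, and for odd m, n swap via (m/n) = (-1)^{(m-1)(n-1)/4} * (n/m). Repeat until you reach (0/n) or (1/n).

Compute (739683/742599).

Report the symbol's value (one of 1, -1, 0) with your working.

0

flip (739683/742599) -> (742599/739683): both odd, 739683 mod 4 = 3, 742599 mod 4 = 3, so the flip contributes -1; sign now -1
(742599/739683): 742599 mod 739683 = 2916, so (742599/739683) = (2916/739683)
factor out 2^2: 2916 = 2^2·729; with 739683 mod 8 = 3, (2/739683) = -1; sign now -1; continue with (729/739683)
flip (729/739683) -> (739683/729): both odd, 729 mod 4 = 1, 739683 mod 4 = 3, so the flip contributes +1; sign now -1
(739683/729): 739683 mod 729 = 477, so (739683/729) = (477/729)
flip (477/729) -> (729/477): both odd, 477 mod 4 = 1, 729 mod 4 = 1, so the flip contributes +1; sign now -1
(729/477): 729 mod 477 = 252, so (729/477) = (252/477)
factor out 2^2: 252 = 2^2·63; with 477 mod 8 = 5, (2/477) = -1; sign now -1; continue with (63/477)
flip (63/477) -> (477/63): both odd, 63 mod 4 = 3, 477 mod 4 = 1, so the flip contributes +1; sign now -1
(477/63): 477 mod 63 = 36, so (477/63) = (36/63)
factor out 2^2: 36 = 2^2·9; with 63 mod 8 = 7, (2/63) = +1; sign now -1; continue with (9/63)
flip (9/63) -> (63/9): both odd, 9 mod 4 = 1, 63 mod 4 = 3, so the flip contributes +1; sign now -1
(63/9): 63 mod 9 = 0, so (63/9) = (0/9)
reached (0/9); gcd(a, n) > 1, so (0/9) = 0 and the symbol is 0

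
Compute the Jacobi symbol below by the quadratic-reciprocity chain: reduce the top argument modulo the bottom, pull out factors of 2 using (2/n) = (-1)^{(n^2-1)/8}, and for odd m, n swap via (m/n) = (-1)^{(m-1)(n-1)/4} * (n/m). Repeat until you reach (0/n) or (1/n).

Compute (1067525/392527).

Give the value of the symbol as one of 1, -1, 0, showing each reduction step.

(1067525/392527) = (282471/392527)   [reduce mod 392527]
reciprocity: (282471/392527) = -1·(392527/282471) since 282471 mod 4 = 3, 392527 mod 4 = 3; sign now -1
(392527/282471) = (110056/282471)   [reduce mod 282471]
110056 = 2^3·13757; (2/282471) = +1 since 282471 mod 8 = 7, so (110056/282471) = (+1)^3·(13757/282471); sign now -1
reciprocity: (13757/282471) = +1·(282471/13757) since 13757 mod 4 = 1, 282471 mod 4 = 3; sign now -1
(282471/13757) = (7331/13757)   [reduce mod 13757]
reciprocity: (7331/13757) = +1·(13757/7331) since 7331 mod 4 = 3, 13757 mod 4 = 1; sign now -1
(13757/7331) = (6426/7331)   [reduce mod 7331]
6426 = 2^1·3213; (2/7331) = -1 since 7331 mod 8 = 3, so (6426/7331) = (-1)^1·(3213/7331); sign now +1
reciprocity: (3213/7331) = +1·(7331/3213) since 3213 mod 4 = 1, 7331 mod 4 = 3; sign now +1
(7331/3213) = (905/3213)   [reduce mod 3213]
reciprocity: (905/3213) = +1·(3213/905) since 905 mod 4 = 1, 3213 mod 4 = 1; sign now +1
(3213/905) = (498/905)   [reduce mod 905]
498 = 2^1·249; (2/905) = +1 since 905 mod 8 = 1, so (498/905) = (+1)^1·(249/905); sign now +1
reciprocity: (249/905) = +1·(905/249) since 249 mod 4 = 1, 905 mod 4 = 1; sign now +1
(905/249) = (158/249)   [reduce mod 249]
158 = 2^1·79; (2/249) = +1 since 249 mod 8 = 1, so (158/249) = (+1)^1·(79/249); sign now +1
reciprocity: (79/249) = +1·(249/79) since 79 mod 4 = 3, 249 mod 4 = 1; sign now +1
(249/79) = (12/79)   [reduce mod 79]
12 = 2^2·3; (2/79) = +1 since 79 mod 8 = 7, so (12/79) = (+1)^2·(3/79); sign now +1
reciprocity: (3/79) = -1·(79/3) since 3 mod 4 = 3, 79 mod 4 = 3; sign now -1
(79/3) = (1/3)   [reduce mod 3]
(1/3) = 1; final value = sign = -1

-1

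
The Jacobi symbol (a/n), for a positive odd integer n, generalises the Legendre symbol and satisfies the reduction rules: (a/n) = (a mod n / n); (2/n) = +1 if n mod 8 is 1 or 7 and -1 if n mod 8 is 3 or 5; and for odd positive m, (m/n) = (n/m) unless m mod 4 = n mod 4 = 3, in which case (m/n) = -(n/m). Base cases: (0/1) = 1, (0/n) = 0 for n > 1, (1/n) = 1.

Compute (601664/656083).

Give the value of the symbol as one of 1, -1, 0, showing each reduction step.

factor out 2^6: 601664 = 2^6·9401; with 656083 mod 8 = 3, (2/656083) = -1; sign now +1; continue with (9401/656083)
flip (9401/656083) -> (656083/9401): both odd, 9401 mod 4 = 1, 656083 mod 4 = 3, so the flip contributes +1; sign now +1
(656083/9401): 656083 mod 9401 = 7414, so (656083/9401) = (7414/9401)
factor out 2^1: 7414 = 2^1·3707; with 9401 mod 8 = 1, (2/9401) = +1; sign now +1; continue with (3707/9401)
flip (3707/9401) -> (9401/3707): both odd, 3707 mod 4 = 3, 9401 mod 4 = 1, so the flip contributes +1; sign now +1
(9401/3707): 9401 mod 3707 = 1987, so (9401/3707) = (1987/3707)
flip (1987/3707) -> (3707/1987): both odd, 1987 mod 4 = 3, 3707 mod 4 = 3, so the flip contributes -1; sign now -1
(3707/1987): 3707 mod 1987 = 1720, so (3707/1987) = (1720/1987)
factor out 2^3: 1720 = 2^3·215; with 1987 mod 8 = 3, (2/1987) = -1; sign now +1; continue with (215/1987)
flip (215/1987) -> (1987/215): both odd, 215 mod 4 = 3, 1987 mod 4 = 3, so the flip contributes -1; sign now -1
(1987/215): 1987 mod 215 = 52, so (1987/215) = (52/215)
factor out 2^2: 52 = 2^2·13; with 215 mod 8 = 7, (2/215) = +1; sign now -1; continue with (13/215)
flip (13/215) -> (215/13): both odd, 13 mod 4 = 1, 215 mod 4 = 3, so the flip contributes +1; sign now -1
(215/13): 215 mod 13 = 7, so (215/13) = (7/13)
flip (7/13) -> (13/7): both odd, 7 mod 4 = 3, 13 mod 4 = 1, so the flip contributes +1; sign now -1
(13/7): 13 mod 7 = 6, so (13/7) = (6/7)
factor out 2^1: 6 = 2^1·3; with 7 mod 8 = 7, (2/7) = +1; sign now -1; continue with (3/7)
flip (3/7) -> (7/3): both odd, 3 mod 4 = 3, 7 mod 4 = 3, so the flip contributes -1; sign now +1
(7/3): 7 mod 3 = 1, so (7/3) = (1/3)
reached (1/3) = 1, so the symbol is +1

1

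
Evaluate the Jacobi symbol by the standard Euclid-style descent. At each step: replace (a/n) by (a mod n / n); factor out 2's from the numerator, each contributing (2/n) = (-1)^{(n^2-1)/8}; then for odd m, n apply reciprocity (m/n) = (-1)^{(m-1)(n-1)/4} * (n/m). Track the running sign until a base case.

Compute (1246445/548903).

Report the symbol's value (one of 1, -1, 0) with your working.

(1246445/548903): 1246445 mod 548903 = 148639, so (1246445/548903) = (148639/548903)
flip (148639/548903) -> (548903/148639): both odd, 148639 mod 4 = 3, 548903 mod 4 = 3, so the flip contributes -1; sign now -1
(548903/148639): 548903 mod 148639 = 102986, so (548903/148639) = (102986/148639)
factor out 2^1: 102986 = 2^1·51493; with 148639 mod 8 = 7, (2/148639) = +1; sign now -1; continue with (51493/148639)
flip (51493/148639) -> (148639/51493): both odd, 51493 mod 4 = 1, 148639 mod 4 = 3, so the flip contributes +1; sign now -1
(148639/51493): 148639 mod 51493 = 45653, so (148639/51493) = (45653/51493)
flip (45653/51493) -> (51493/45653): both odd, 45653 mod 4 = 1, 51493 mod 4 = 1, so the flip contributes +1; sign now -1
(51493/45653): 51493 mod 45653 = 5840, so (51493/45653) = (5840/45653)
factor out 2^4: 5840 = 2^4·365; with 45653 mod 8 = 5, (2/45653) = -1; sign now -1; continue with (365/45653)
flip (365/45653) -> (45653/365): both odd, 365 mod 4 = 1, 45653 mod 4 = 1, so the flip contributes +1; sign now -1
(45653/365): 45653 mod 365 = 28, so (45653/365) = (28/365)
factor out 2^2: 28 = 2^2·7; with 365 mod 8 = 5, (2/365) = -1; sign now -1; continue with (7/365)
flip (7/365) -> (365/7): both odd, 7 mod 4 = 3, 365 mod 4 = 1, so the flip contributes +1; sign now -1
(365/7): 365 mod 7 = 1, so (365/7) = (1/7)
reached (1/7) = 1, so the symbol is -1

-1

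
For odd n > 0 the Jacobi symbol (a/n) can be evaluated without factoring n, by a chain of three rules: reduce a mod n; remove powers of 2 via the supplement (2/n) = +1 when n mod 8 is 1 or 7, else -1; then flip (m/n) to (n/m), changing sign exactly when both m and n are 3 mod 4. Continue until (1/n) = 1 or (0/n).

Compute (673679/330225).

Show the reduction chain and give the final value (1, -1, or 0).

(673679/330225): 673679 mod 330225 = 13229, so (673679/330225) = (13229/330225)
flip (13229/330225) -> (330225/13229): both odd, 13229 mod 4 = 1, 330225 mod 4 = 1, so the flip contributes +1; sign now +1
(330225/13229): 330225 mod 13229 = 12729, so (330225/13229) = (12729/13229)
flip (12729/13229) -> (13229/12729): both odd, 12729 mod 4 = 1, 13229 mod 4 = 1, so the flip contributes +1; sign now +1
(13229/12729): 13229 mod 12729 = 500, so (13229/12729) = (500/12729)
factor out 2^2: 500 = 2^2·125; with 12729 mod 8 = 1, (2/12729) = +1; sign now +1; continue with (125/12729)
flip (125/12729) -> (12729/125): both odd, 125 mod 4 = 1, 12729 mod 4 = 1, so the flip contributes +1; sign now +1
(12729/125): 12729 mod 125 = 104, so (12729/125) = (104/125)
factor out 2^3: 104 = 2^3·13; with 125 mod 8 = 5, (2/125) = -1; sign now -1; continue with (13/125)
flip (13/125) -> (125/13): both odd, 13 mod 4 = 1, 125 mod 4 = 1, so the flip contributes +1; sign now -1
(125/13): 125 mod 13 = 8, so (125/13) = (8/13)
factor out 2^3: 8 = 2^3·1; with 13 mod 8 = 5, (2/13) = -1; sign now +1; continue with (1/13)
reached (1/13) = 1, so the symbol is +1

1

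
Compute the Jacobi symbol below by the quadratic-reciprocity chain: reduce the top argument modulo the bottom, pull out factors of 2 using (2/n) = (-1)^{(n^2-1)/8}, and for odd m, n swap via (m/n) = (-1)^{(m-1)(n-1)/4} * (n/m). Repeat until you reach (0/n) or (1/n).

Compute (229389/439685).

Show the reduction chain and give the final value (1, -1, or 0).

1

flip (229389/439685) -> (439685/229389): both odd, 229389 mod 4 = 1, 439685 mod 4 = 1, so the flip contributes +1; sign now +1
(439685/229389): 439685 mod 229389 = 210296, so (439685/229389) = (210296/229389)
factor out 2^3: 210296 = 2^3·26287; with 229389 mod 8 = 5, (2/229389) = -1; sign now -1; continue with (26287/229389)
flip (26287/229389) -> (229389/26287): both odd, 26287 mod 4 = 3, 229389 mod 4 = 1, so the flip contributes +1; sign now -1
(229389/26287): 229389 mod 26287 = 19093, so (229389/26287) = (19093/26287)
flip (19093/26287) -> (26287/19093): both odd, 19093 mod 4 = 1, 26287 mod 4 = 3, so the flip contributes +1; sign now -1
(26287/19093): 26287 mod 19093 = 7194, so (26287/19093) = (7194/19093)
factor out 2^1: 7194 = 2^1·3597; with 19093 mod 8 = 5, (2/19093) = -1; sign now +1; continue with (3597/19093)
flip (3597/19093) -> (19093/3597): both odd, 3597 mod 4 = 1, 19093 mod 4 = 1, so the flip contributes +1; sign now +1
(19093/3597): 19093 mod 3597 = 1108, so (19093/3597) = (1108/3597)
factor out 2^2: 1108 = 2^2·277; with 3597 mod 8 = 5, (2/3597) = -1; sign now +1; continue with (277/3597)
flip (277/3597) -> (3597/277): both odd, 277 mod 4 = 1, 3597 mod 4 = 1, so the flip contributes +1; sign now +1
(3597/277): 3597 mod 277 = 273, so (3597/277) = (273/277)
flip (273/277) -> (277/273): both odd, 273 mod 4 = 1, 277 mod 4 = 1, so the flip contributes +1; sign now +1
(277/273): 277 mod 273 = 4, so (277/273) = (4/273)
factor out 2^2: 4 = 2^2·1; with 273 mod 8 = 1, (2/273) = +1; sign now +1; continue with (1/273)
reached (1/273) = 1, so the symbol is +1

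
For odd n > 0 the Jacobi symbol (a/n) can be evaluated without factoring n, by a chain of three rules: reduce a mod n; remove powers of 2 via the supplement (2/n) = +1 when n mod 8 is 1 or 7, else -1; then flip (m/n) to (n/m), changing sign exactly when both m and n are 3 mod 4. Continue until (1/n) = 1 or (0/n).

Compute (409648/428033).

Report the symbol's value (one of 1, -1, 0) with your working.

409648 = 2^4·25603; (2/428033) = +1 since 428033 mod 8 = 1, so (409648/428033) = (+1)^4·(25603/428033); sign now +1
reciprocity: (25603/428033) = +1·(428033/25603) since 25603 mod 4 = 3, 428033 mod 4 = 1; sign now +1
(428033/25603) = (18385/25603)   [reduce mod 25603]
reciprocity: (18385/25603) = +1·(25603/18385) since 18385 mod 4 = 1, 25603 mod 4 = 3; sign now +1
(25603/18385) = (7218/18385)   [reduce mod 18385]
7218 = 2^1·3609; (2/18385) = +1 since 18385 mod 8 = 1, so (7218/18385) = (+1)^1·(3609/18385); sign now +1
reciprocity: (3609/18385) = +1·(18385/3609) since 3609 mod 4 = 1, 18385 mod 4 = 1; sign now +1
(18385/3609) = (340/3609)   [reduce mod 3609]
340 = 2^2·85; (2/3609) = +1 since 3609 mod 8 = 1, so (340/3609) = (+1)^2·(85/3609); sign now +1
reciprocity: (85/3609) = +1·(3609/85) since 85 mod 4 = 1, 3609 mod 4 = 1; sign now +1
(3609/85) = (39/85)   [reduce mod 85]
reciprocity: (39/85) = +1·(85/39) since 39 mod 4 = 3, 85 mod 4 = 1; sign now +1
(85/39) = (7/39)   [reduce mod 39]
reciprocity: (7/39) = -1·(39/7) since 7 mod 4 = 3, 39 mod 4 = 3; sign now -1
(39/7) = (4/7)   [reduce mod 7]
4 = 2^2·1; (2/7) = +1 since 7 mod 8 = 7, so (4/7) = (+1)^2·(1/7); sign now -1
(1/7) = 1; final value = sign = -1

-1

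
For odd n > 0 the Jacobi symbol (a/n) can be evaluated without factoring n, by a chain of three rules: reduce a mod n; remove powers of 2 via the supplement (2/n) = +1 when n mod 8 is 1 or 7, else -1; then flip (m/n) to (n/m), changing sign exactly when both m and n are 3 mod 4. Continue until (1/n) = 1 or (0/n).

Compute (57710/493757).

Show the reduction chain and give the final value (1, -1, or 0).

factor out 2^1: 57710 = 2^1·28855; with 493757 mod 8 = 5, (2/493757) = -1; sign now -1; continue with (28855/493757)
flip (28855/493757) -> (493757/28855): both odd, 28855 mod 4 = 3, 493757 mod 4 = 1, so the flip contributes +1; sign now -1
(493757/28855): 493757 mod 28855 = 3222, so (493757/28855) = (3222/28855)
factor out 2^1: 3222 = 2^1·1611; with 28855 mod 8 = 7, (2/28855) = +1; sign now -1; continue with (1611/28855)
flip (1611/28855) -> (28855/1611): both odd, 1611 mod 4 = 3, 28855 mod 4 = 3, so the flip contributes -1; sign now +1
(28855/1611): 28855 mod 1611 = 1468, so (28855/1611) = (1468/1611)
factor out 2^2: 1468 = 2^2·367; with 1611 mod 8 = 3, (2/1611) = -1; sign now +1; continue with (367/1611)
flip (367/1611) -> (1611/367): both odd, 367 mod 4 = 3, 1611 mod 4 = 3, so the flip contributes -1; sign now -1
(1611/367): 1611 mod 367 = 143, so (1611/367) = (143/367)
flip (143/367) -> (367/143): both odd, 143 mod 4 = 3, 367 mod 4 = 3, so the flip contributes -1; sign now +1
(367/143): 367 mod 143 = 81, so (367/143) = (81/143)
flip (81/143) -> (143/81): both odd, 81 mod 4 = 1, 143 mod 4 = 3, so the flip contributes +1; sign now +1
(143/81): 143 mod 81 = 62, so (143/81) = (62/81)
factor out 2^1: 62 = 2^1·31; with 81 mod 8 = 1, (2/81) = +1; sign now +1; continue with (31/81)
flip (31/81) -> (81/31): both odd, 31 mod 4 = 3, 81 mod 4 = 1, so the flip contributes +1; sign now +1
(81/31): 81 mod 31 = 19, so (81/31) = (19/31)
flip (19/31) -> (31/19): both odd, 19 mod 4 = 3, 31 mod 4 = 3, so the flip contributes -1; sign now -1
(31/19): 31 mod 19 = 12, so (31/19) = (12/19)
factor out 2^2: 12 = 2^2·3; with 19 mod 8 = 3, (2/19) = -1; sign now -1; continue with (3/19)
flip (3/19) -> (19/3): both odd, 3 mod 4 = 3, 19 mod 4 = 3, so the flip contributes -1; sign now +1
(19/3): 19 mod 3 = 1, so (19/3) = (1/3)
reached (1/3) = 1, so the symbol is +1

1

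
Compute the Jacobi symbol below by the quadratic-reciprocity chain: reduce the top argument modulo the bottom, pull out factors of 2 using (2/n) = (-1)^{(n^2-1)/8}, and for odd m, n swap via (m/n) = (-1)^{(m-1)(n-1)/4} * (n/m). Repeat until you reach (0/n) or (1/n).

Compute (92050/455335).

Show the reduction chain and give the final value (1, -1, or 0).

factor out 2^1: 92050 = 2^1·46025; with 455335 mod 8 = 7, (2/455335) = +1; sign now +1; continue with (46025/455335)
flip (46025/455335) -> (455335/46025): both odd, 46025 mod 4 = 1, 455335 mod 4 = 3, so the flip contributes +1; sign now +1
(455335/46025): 455335 mod 46025 = 41110, so (455335/46025) = (41110/46025)
factor out 2^1: 41110 = 2^1·20555; with 46025 mod 8 = 1, (2/46025) = +1; sign now +1; continue with (20555/46025)
flip (20555/46025) -> (46025/20555): both odd, 20555 mod 4 = 3, 46025 mod 4 = 1, so the flip contributes +1; sign now +1
(46025/20555): 46025 mod 20555 = 4915, so (46025/20555) = (4915/20555)
flip (4915/20555) -> (20555/4915): both odd, 4915 mod 4 = 3, 20555 mod 4 = 3, so the flip contributes -1; sign now -1
(20555/4915): 20555 mod 4915 = 895, so (20555/4915) = (895/4915)
flip (895/4915) -> (4915/895): both odd, 895 mod 4 = 3, 4915 mod 4 = 3, so the flip contributes -1; sign now +1
(4915/895): 4915 mod 895 = 440, so (4915/895) = (440/895)
factor out 2^3: 440 = 2^3·55; with 895 mod 8 = 7, (2/895) = +1; sign now +1; continue with (55/895)
flip (55/895) -> (895/55): both odd, 55 mod 4 = 3, 895 mod 4 = 3, so the flip contributes -1; sign now -1
(895/55): 895 mod 55 = 15, so (895/55) = (15/55)
flip (15/55) -> (55/15): both odd, 15 mod 4 = 3, 55 mod 4 = 3, so the flip contributes -1; sign now +1
(55/15): 55 mod 15 = 10, so (55/15) = (10/15)
factor out 2^1: 10 = 2^1·5; with 15 mod 8 = 7, (2/15) = +1; sign now +1; continue with (5/15)
flip (5/15) -> (15/5): both odd, 5 mod 4 = 1, 15 mod 4 = 3, so the flip contributes +1; sign now +1
(15/5): 15 mod 5 = 0, so (15/5) = (0/5)
reached (0/5); gcd(a, n) > 1, so (0/5) = 0 and the symbol is 0

0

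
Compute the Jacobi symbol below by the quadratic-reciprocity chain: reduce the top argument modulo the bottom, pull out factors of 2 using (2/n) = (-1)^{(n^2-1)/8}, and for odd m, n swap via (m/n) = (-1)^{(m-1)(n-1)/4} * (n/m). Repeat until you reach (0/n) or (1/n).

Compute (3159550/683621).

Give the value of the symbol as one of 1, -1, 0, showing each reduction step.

-1

(3159550/683621) = (425066/683621)   [reduce mod 683621]
425066 = 2^1·212533; (2/683621) = -1 since 683621 mod 8 = 5, so (425066/683621) = (-1)^1·(212533/683621); sign now -1
reciprocity: (212533/683621) = +1·(683621/212533) since 212533 mod 4 = 1, 683621 mod 4 = 1; sign now -1
(683621/212533) = (46022/212533)   [reduce mod 212533]
46022 = 2^1·23011; (2/212533) = -1 since 212533 mod 8 = 5, so (46022/212533) = (-1)^1·(23011/212533); sign now +1
reciprocity: (23011/212533) = +1·(212533/23011) since 23011 mod 4 = 3, 212533 mod 4 = 1; sign now +1
(212533/23011) = (5434/23011)   [reduce mod 23011]
5434 = 2^1·2717; (2/23011) = -1 since 23011 mod 8 = 3, so (5434/23011) = (-1)^1·(2717/23011); sign now -1
reciprocity: (2717/23011) = +1·(23011/2717) since 2717 mod 4 = 1, 23011 mod 4 = 3; sign now -1
(23011/2717) = (1275/2717)   [reduce mod 2717]
reciprocity: (1275/2717) = +1·(2717/1275) since 1275 mod 4 = 3, 2717 mod 4 = 1; sign now -1
(2717/1275) = (167/1275)   [reduce mod 1275]
reciprocity: (167/1275) = -1·(1275/167) since 167 mod 4 = 3, 1275 mod 4 = 3; sign now +1
(1275/167) = (106/167)   [reduce mod 167]
106 = 2^1·53; (2/167) = +1 since 167 mod 8 = 7, so (106/167) = (+1)^1·(53/167); sign now +1
reciprocity: (53/167) = +1·(167/53) since 53 mod 4 = 1, 167 mod 4 = 3; sign now +1
(167/53) = (8/53)   [reduce mod 53]
8 = 2^3·1; (2/53) = -1 since 53 mod 8 = 5, so (8/53) = (-1)^3·(1/53); sign now -1
(1/53) = 1; final value = sign = -1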